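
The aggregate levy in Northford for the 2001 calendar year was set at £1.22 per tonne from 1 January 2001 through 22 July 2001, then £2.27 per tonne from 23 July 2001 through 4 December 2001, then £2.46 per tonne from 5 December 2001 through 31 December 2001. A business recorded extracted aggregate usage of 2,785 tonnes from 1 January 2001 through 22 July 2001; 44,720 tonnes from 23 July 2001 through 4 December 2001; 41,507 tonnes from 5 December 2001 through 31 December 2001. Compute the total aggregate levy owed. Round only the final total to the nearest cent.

£207,019.32

1 January – 22 July 2001: 2,785 tonnes at £1.22/tonne → £3,397.70
23 July – 4 December 2001: 44,720 tonnes at £2.27/tonne → £101,514.40
5 December – 31 December 2001: 41,507 tonnes at £2.46/tonne → £102,107.22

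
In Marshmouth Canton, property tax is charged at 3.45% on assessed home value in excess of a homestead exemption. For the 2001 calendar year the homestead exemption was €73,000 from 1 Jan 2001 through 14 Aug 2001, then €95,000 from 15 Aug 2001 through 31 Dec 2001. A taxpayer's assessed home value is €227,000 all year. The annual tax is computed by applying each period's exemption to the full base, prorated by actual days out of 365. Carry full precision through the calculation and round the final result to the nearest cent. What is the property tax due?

1 Jan – 14 Aug 2001: 226 days, exemption €73,000 → (€227,000 − €73,000) × 3.45% × 226/365 = €3,289.6932
15 Aug – 31 Dec 2001: 139 days, exemption €95,000 → (€227,000 − €95,000) × 3.45% × 139/365 = €1,734.2630
Total = €5,023.9562

€5,023.96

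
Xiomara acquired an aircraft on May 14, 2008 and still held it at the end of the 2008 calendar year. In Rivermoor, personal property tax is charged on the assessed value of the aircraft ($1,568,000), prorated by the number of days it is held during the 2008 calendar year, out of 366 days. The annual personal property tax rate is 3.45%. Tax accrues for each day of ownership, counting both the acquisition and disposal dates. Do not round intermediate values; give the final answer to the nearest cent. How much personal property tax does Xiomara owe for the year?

$34,290.36

Days held (May 14 – December 31, 2008): 232 out of 366
Tax = $1,568,000 × 3.45% × 232/366 = $34,290.3607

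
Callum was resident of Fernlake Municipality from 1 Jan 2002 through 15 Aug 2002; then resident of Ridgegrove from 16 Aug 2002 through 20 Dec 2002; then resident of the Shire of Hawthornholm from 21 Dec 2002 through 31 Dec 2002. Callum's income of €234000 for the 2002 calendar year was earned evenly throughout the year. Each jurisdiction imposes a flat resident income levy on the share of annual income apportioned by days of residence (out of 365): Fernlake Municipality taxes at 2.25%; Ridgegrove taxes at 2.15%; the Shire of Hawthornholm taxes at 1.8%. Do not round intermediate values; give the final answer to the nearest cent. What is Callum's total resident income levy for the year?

Fernlake Municipality, 1 Jan – 15 Aug 2002: 227 days → €234000 × 2.25% × 227/365 = €3274.3973
Ridgegrove, 16 Aug – 20 Dec 2002: 127 days → €234000 × 2.15% × 127/365 = €1750.5123
The Shire of Hawthornholm, 21 Dec – 31 Dec 2002: 11 days → €234000 × 1.8% × 11/365 = €126.9370
Total = €5151.8466

€5151.85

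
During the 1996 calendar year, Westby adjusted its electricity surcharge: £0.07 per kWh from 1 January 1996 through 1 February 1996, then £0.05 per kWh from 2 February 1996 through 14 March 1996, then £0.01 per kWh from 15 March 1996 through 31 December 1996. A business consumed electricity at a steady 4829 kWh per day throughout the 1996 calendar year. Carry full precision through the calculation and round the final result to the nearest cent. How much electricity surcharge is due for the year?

1 January – 1 February 1996: 32 days × 4829 kWh/day = 154,528 kWh at £0.07/kWh → £10816.96
2 February – 14 March 1996: 42 days × 4829 kWh/day = 202,818 kWh at £0.05/kWh → £10140.90
15 March – 31 December 1996: 292 days × 4829 kWh/day = 1,410,068 kWh at £0.01/kWh → £14100.68

£35058.54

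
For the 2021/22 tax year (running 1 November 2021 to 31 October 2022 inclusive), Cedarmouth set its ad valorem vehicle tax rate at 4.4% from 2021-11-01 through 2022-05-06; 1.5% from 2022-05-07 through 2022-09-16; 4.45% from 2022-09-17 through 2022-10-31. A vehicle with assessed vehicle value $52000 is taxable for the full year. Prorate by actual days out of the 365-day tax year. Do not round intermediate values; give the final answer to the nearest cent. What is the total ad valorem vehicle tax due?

2021-11-01 to 2022-05-06: 187 days at 4.4% → $52000 × 4.4% × 187/365 = $1172.2082
2022-05-07 to 2022-09-16: 133 days at 1.5% → $52000 × 1.5% × 133/365 = $284.2192
2022-09-17 to 2022-10-31: 45 days at 4.45% → $52000 × 4.45% × 45/365 = $285.2877
Total = $1741.7151

$1741.72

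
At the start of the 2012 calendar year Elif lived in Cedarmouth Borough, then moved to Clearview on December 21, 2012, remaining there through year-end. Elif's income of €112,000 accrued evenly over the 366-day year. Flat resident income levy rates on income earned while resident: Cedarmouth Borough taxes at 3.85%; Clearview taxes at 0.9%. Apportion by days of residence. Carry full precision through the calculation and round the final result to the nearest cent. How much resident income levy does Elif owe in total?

Cedarmouth Borough, January 1 – December 20, 2012: 355 days → €112,000 × 3.85% × 355/366 = €4,182.4044
Clearview, December 21 – December 31, 2012: 11 days → €112,000 × 0.9% × 11/366 = €30.2951
Total = €4,212.6995

€4,212.70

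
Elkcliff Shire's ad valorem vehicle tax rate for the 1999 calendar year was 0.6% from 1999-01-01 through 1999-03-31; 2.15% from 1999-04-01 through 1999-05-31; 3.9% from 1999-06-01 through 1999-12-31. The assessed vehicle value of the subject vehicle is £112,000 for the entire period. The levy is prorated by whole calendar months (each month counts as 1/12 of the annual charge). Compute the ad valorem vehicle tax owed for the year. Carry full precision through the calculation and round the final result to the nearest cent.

£3,117.33

1999-01-01 to 1999-03-31: 3 months at 0.6% → £112,000 × 0.6% × 3/12 = £168.0000
1999-04-01 to 1999-05-31: 2 months at 2.15% → £112,000 × 2.15% × 2/12 = £401.3333
1999-06-01 to 1999-12-31: 7 months at 3.9% → £112,000 × 3.9% × 7/12 = £2,548.0000
Total = £3,117.3333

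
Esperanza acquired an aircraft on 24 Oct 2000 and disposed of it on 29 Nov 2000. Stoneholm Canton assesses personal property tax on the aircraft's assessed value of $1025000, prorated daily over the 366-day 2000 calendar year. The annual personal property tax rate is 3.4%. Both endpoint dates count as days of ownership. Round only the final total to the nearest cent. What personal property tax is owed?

$3523.09

Days held (24 Oct – 29 Nov 2000): 37 out of 366
Tax = $1025000 × 3.4% × 37/366 = $3523.0874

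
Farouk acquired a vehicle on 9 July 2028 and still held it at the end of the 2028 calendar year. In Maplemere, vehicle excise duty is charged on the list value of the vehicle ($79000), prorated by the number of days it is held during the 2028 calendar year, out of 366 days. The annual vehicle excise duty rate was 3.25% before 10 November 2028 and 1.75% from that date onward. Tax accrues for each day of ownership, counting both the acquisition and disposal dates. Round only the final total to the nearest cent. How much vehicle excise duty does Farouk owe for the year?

9 July – 9 November 2028: 124 days at 3.25% → $79000 × 3.25% × 124/366 = $869.8634
10 November – 31 December 2028: 52 days at 1.75% → $79000 × 1.75% × 52/366 = $196.4208
Total = $1066.2842

$1066.28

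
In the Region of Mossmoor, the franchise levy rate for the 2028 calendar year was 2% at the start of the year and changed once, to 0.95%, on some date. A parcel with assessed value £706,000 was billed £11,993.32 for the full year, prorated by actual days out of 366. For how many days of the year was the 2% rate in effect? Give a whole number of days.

261 days

Let d = days at the first rate; then 366 − d days at the second rate.
£706,000 × [2%·d + 0.95%·(366−d)] / 366 = £11,993.32
Solving gives d = 261, so the new rate took effect on 18 Sep 2028.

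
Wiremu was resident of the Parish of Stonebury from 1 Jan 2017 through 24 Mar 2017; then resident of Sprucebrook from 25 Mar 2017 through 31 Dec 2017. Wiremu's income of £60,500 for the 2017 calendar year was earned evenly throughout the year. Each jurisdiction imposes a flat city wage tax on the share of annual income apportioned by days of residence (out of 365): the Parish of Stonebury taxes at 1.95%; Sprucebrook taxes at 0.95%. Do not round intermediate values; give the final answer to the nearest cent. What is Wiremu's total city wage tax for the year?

£712.33

The Parish of Stonebury, 1 Jan – 24 Mar 2017: 83 days → £60,500 × 1.95% × 83/365 = £268.2719
Sprucebrook, 25 Mar – 31 Dec 2017: 282 days → £60,500 × 0.95% × 282/365 = £444.0534
Total = £712.3253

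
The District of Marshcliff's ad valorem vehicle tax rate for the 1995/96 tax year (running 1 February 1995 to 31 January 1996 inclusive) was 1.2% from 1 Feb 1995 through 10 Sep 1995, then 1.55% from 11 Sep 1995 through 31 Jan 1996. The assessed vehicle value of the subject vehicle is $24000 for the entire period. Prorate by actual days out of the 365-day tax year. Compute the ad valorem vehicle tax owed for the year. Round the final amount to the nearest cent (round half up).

1 Feb – 10 Sep 1995: 222 days at 1.2% → $24000 × 1.2% × 222/365 = $175.1671
11 Sep 1995 – 31 Jan 1996: 143 days at 1.55% → $24000 × 1.55% × 143/365 = $145.7425
Total = $320.9096

$320.91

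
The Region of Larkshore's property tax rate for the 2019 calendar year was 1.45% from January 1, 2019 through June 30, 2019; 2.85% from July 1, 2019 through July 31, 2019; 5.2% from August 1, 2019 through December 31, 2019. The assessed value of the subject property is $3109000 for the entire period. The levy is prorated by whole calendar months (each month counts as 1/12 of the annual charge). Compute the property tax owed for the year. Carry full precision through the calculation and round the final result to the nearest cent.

$97285.79

January 1 – June 30, 2019: 6 months at 1.45% → $3109000 × 1.45% × 6/12 = $22540.2500
July 1 – July 31, 2019: 1 month at 2.85% → $3109000 × 2.85% × 1/12 = $7383.8750
August 1 – December 31, 2019: 5 months at 5.2% → $3109000 × 5.2% × 5/12 = $67361.6667
Total = $97285.7917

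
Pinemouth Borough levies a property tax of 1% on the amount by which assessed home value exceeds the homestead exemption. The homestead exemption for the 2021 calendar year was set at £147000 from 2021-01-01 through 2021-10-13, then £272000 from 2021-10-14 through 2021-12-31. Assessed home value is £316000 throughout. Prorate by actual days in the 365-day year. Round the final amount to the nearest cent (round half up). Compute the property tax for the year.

£1419.45

2021-01-01 to 2021-10-13: 286 days, exemption £147000 → (£316000 − £147000) × 1% × 286/365 = £1324.2192
2021-10-14 to 2021-12-31: 79 days, exemption £272000 → (£316000 − £272000) × 1% × 79/365 = £95.2329
Total = £1419.4521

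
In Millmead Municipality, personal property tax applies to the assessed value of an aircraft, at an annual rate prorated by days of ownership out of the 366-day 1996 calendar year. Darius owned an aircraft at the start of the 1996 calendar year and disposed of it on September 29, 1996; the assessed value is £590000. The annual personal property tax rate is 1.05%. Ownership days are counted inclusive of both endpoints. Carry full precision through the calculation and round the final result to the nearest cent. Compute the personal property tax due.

£4620.86

Days held (January 1 – September 29, 1996): 273 out of 366
Tax = £590000 × 1.05% × 273/366 = £4620.8607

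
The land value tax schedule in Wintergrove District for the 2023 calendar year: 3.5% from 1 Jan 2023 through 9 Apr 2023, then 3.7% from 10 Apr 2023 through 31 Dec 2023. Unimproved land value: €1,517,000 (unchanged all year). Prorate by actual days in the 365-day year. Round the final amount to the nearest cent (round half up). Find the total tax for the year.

1 Jan – 9 Apr 2023: 99 days at 3.5% → €1,517,000 × 3.5% × 99/365 = €14,401.1096
10 Apr – 31 Dec 2023: 266 days at 3.7% → €1,517,000 × 3.7% × 266/365 = €40,904.9699
Total = €55,306.0795

€55,306.08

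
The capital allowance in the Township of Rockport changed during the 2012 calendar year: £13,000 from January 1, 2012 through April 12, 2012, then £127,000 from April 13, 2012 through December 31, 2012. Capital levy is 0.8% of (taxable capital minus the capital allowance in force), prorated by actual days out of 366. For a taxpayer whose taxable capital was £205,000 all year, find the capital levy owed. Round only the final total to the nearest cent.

January 1 – April 12, 2012: 103 days, exemption £13,000 → (£205,000 − £13,000) × 0.8% × 103/366 = £432.2623
April 13 – December 31, 2012: 263 days, exemption £127,000 → (£205,000 − £127,000) × 0.8% × 263/366 = £448.3934
Total = £880.6557

£880.66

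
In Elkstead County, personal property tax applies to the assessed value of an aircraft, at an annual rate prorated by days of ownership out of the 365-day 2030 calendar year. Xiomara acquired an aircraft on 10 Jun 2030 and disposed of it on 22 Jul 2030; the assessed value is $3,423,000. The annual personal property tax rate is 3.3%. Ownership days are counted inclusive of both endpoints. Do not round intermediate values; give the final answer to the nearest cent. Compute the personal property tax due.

$13,307.50

Days held (10 Jun – 22 Jul 2030): 43 out of 365
Tax = $3,423,000 × 3.3% × 43/365 = $13,307.4986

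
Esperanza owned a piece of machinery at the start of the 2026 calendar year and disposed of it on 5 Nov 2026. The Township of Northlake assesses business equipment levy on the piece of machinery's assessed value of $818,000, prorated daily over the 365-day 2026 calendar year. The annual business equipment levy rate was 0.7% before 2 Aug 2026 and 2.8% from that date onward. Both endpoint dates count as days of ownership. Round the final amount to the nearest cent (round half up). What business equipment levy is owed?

1 Jan – 1 Aug 2026: 213 days at 0.7% → $818,000 × 0.7% × 213/365 = $3,341.4740
2 Aug – 5 Nov 2026: 96 days at 2.8% → $818,000 × 2.8% × 96/365 = $6,024.0658
Total = $9,365.5397

$9,365.54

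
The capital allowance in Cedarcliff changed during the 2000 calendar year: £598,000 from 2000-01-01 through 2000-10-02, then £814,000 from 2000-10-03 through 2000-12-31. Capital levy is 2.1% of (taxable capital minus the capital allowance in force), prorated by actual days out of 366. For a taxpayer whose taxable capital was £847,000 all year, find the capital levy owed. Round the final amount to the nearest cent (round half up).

£4,113.59

2000-01-01 to 2000-10-02: 276 days, exemption £598,000 → (£847,000 − £598,000) × 2.1% × 276/366 = £3,943.1803
2000-10-03 to 2000-12-31: 90 days, exemption £814,000 → (£847,000 − £814,000) × 2.1% × 90/366 = £170.4098
Total = £4,113.5902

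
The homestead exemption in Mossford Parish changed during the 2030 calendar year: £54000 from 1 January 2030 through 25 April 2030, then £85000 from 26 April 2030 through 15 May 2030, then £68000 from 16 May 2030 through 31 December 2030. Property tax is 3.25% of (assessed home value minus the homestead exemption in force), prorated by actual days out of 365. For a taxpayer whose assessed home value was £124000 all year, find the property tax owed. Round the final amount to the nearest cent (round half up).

£1933.08

1 January – 25 April 2030: 115 days, exemption £54000 → (£124000 − £54000) × 3.25% × 115/365 = £716.7808
26 April – 15 May 2030: 20 days, exemption £85000 → (£124000 − £85000) × 3.25% × 20/365 = £69.4521
16 May – 31 December 2030: 230 days, exemption £68000 → (£124000 − £68000) × 3.25% × 230/365 = £1146.8493
Total = £1933.0822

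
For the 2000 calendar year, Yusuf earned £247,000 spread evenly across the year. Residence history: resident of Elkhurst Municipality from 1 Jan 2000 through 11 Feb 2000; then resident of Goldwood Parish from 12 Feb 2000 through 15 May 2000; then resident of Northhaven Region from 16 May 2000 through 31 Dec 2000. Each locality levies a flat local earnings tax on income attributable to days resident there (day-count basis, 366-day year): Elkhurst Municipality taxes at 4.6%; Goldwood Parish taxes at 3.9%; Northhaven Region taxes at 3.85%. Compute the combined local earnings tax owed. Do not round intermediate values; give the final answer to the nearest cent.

Elkhurst Municipality, 1 Jan – 11 Feb 2000: 42 days → £247,000 × 4.6% × 42/366 = £1,303.8361
Goldwood Parish, 12 Feb – 15 May 2000: 94 days → £247,000 × 3.9% × 94/366 = £2,474.0492
Northhaven Region, 16 May – 31 Dec 2000: 230 days → £247,000 × 3.85% × 230/366 = £5,975.9153
Total = £9,753.8005

£9,753.80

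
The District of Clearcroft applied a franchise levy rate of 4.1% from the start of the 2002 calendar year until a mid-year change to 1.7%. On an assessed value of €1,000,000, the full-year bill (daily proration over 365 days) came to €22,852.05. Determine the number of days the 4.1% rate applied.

Let d = days at the first rate; then 365 − d days at the second rate.
€1,000,000 × [4.1%·d + 1.7%·(365−d)] / 365 = €22,852.05
Solving gives d = 89, so the new rate took effect on 31 Mar 2002.

89 days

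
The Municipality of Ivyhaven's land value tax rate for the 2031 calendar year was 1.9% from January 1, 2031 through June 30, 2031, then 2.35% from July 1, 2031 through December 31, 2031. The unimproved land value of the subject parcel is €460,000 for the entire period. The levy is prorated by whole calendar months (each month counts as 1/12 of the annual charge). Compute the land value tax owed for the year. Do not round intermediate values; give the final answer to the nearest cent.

January 1 – June 30, 2031: 6 months at 1.9% → €460,000 × 1.9% × 6/12 = €4,370.0000
July 1 – December 31, 2031: 6 months at 2.35% → €460,000 × 2.35% × 6/12 = €5,405.0000
Total = €9,775.0000

€9,775.00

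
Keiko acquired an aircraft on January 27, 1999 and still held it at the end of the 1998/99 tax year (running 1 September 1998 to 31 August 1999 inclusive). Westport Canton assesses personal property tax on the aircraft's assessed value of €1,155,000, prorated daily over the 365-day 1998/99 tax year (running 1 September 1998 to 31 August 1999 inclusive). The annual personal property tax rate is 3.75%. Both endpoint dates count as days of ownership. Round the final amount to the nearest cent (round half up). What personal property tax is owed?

Days held (January 27 – August 31, 1999): 217 out of 365
Tax = €1,155,000 × 3.75% × 217/365 = €25,750.1712

€25,750.17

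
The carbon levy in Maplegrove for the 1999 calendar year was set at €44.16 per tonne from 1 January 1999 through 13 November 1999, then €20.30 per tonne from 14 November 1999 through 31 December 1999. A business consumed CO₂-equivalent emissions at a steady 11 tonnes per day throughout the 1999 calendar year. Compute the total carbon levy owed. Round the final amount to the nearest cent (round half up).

1 January – 13 November 1999: 317 days × 11 tonnes/day = 3,487 tonnes at €44.16/tonne → €153,985.92
14 November – 31 December 1999: 48 days × 11 tonnes/day = 528 tonnes at €20.30/tonne → €10,718.40

€164,704.32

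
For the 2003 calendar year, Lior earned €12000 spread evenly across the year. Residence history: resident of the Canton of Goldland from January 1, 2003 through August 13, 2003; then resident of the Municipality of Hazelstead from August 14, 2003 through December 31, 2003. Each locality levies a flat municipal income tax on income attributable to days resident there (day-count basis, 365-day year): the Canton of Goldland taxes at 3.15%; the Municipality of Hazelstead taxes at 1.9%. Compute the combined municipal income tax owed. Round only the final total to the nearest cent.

€320.47

The Canton of Goldland, January 1 – August 13, 2003: 225 days → €12000 × 3.15% × 225/365 = €233.0137
The Municipality of Hazelstead, August 14 – December 31, 2003: 140 days → €12000 × 1.9% × 140/365 = €87.4521
Total = €320.4658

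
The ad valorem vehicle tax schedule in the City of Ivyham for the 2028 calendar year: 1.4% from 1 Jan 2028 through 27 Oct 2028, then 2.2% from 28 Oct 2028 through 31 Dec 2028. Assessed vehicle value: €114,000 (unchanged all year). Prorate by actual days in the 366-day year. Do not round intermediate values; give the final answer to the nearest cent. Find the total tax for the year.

1 Jan – 27 Oct 2028: 301 days at 1.4% → €114,000 × 1.4% × 301/366 = €1,312.5574
28 Oct – 31 Dec 2028: 65 days at 2.2% → €114,000 × 2.2% × 65/366 = €445.4098
Total = €1,757.9672

€1,757.97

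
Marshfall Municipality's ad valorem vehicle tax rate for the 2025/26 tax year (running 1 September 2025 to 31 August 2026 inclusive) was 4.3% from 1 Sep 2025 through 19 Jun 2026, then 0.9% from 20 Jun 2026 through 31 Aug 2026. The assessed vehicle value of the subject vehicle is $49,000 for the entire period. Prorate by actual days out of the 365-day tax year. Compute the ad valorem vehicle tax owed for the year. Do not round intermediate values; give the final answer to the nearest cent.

$1,773.80

1 Sep 2025 – 19 Jun 2026: 292 days at 4.3% → $49,000 × 4.3% × 292/365 = $1,685.6000
20 Jun – 31 Aug 2026: 73 days at 0.9% → $49,000 × 0.9% × 73/365 = $88.2000
Total = $1,773.8000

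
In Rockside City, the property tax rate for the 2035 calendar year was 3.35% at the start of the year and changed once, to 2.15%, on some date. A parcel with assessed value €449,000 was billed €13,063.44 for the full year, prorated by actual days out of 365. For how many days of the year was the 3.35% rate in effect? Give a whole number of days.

231 days

Let d = days at the first rate; then 365 − d days at the second rate.
€449,000 × [3.35%·d + 2.15%·(365−d)] / 365 = €13,063.44
Solving gives d = 231, so the new rate took effect on 20 Aug 2035.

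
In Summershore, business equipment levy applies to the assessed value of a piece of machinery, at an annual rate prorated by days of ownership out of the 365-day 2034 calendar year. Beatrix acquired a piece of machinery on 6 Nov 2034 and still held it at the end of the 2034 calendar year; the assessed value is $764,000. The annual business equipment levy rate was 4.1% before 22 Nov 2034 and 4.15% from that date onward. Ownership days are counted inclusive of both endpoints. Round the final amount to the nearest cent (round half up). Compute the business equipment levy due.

$4,847.74

6 Nov – 21 Nov 2034: 16 days at 4.1% → $764,000 × 4.1% × 16/365 = $1,373.1068
22 Nov – 31 Dec 2034: 40 days at 4.15% → $764,000 × 4.15% × 40/365 = $3,474.6301
Total = $4,847.7370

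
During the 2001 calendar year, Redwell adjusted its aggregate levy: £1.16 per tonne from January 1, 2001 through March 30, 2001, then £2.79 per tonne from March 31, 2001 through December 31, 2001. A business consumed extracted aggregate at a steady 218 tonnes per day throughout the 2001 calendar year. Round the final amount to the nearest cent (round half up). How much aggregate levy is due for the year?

£190,375.04

January 1 – March 30, 2001: 89 days × 218 tonnes/day = 19,402 tonnes at £1.16/tonne → £22,506.32
March 31 – December 31, 2001: 276 days × 218 tonnes/day = 60,168 tonnes at £2.79/tonne → £167,868.72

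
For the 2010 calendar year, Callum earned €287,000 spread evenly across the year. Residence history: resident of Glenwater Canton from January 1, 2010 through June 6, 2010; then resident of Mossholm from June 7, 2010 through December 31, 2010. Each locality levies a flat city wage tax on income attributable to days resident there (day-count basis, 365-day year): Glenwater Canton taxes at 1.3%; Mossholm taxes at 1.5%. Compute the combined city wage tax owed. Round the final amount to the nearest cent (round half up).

€4,058.10

Glenwater Canton, January 1 – June 6, 2010: 157 days → €287,000 × 1.3% × 157/365 = €1,604.8411
Mossholm, June 7 – December 31, 2010: 208 days → €287,000 × 1.5% × 208/365 = €2,453.2603
Total = €4,058.1014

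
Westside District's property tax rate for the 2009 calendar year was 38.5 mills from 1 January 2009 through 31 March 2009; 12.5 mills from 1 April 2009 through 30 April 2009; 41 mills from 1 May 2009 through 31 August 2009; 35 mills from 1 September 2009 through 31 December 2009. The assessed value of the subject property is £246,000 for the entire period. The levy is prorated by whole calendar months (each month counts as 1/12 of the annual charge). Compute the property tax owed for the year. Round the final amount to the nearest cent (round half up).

1 January – 31 March 2009: 3 months at 38.5 mills → £246,000 × 3.85% × 3/12 = £2,367.7500
1 April – 30 April 2009: 1 month at 12.5 mills → £246,000 × 1.25% × 1/12 = £256.2500
1 May – 31 August 2009: 4 months at 41 mills → £246,000 × 4.1% × 4/12 = £3,362.0000
1 September – 31 December 2009: 4 months at 35 mills → £246,000 × 3.5% × 4/12 = £2,870.0000
Total = £8,856.0000

£8,856.00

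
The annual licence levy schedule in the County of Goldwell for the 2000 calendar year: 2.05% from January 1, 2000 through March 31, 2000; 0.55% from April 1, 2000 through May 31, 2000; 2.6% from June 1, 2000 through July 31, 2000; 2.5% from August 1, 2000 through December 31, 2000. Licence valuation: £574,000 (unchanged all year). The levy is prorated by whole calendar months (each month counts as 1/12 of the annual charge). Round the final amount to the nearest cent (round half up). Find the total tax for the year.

£11,934.42

January 1 – March 31, 2000: 3 months at 2.05% → £574,000 × 2.05% × 3/12 = £2,941.7500
April 1 – May 31, 2000: 2 months at 0.55% → £574,000 × 0.55% × 2/12 = £526.1667
June 1 – July 31, 2000: 2 months at 2.6% → £574,000 × 2.6% × 2/12 = £2,487.3333
August 1 – December 31, 2000: 5 months at 2.5% → £574,000 × 2.5% × 5/12 = £5,979.1667
Total = £11,934.4167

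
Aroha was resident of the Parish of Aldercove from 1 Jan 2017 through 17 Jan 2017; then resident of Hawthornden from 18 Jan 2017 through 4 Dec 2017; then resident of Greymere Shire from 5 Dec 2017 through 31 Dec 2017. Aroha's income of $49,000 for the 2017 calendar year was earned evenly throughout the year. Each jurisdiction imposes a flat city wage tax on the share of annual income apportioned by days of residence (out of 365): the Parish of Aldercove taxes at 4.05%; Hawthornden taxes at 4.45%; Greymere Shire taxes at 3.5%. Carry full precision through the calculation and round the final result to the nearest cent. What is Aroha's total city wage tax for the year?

The Parish of Aldercove, 1 Jan – 17 Jan 2017: 17 days → $49,000 × 4.05% × 17/365 = $92.4288
Hawthornden, 18 Jan – 4 Dec 2017: 321 days → $49,000 × 4.45% × 321/365 = $1,917.6452
Greymere Shire, 5 Dec – 31 Dec 2017: 27 days → $49,000 × 3.5% × 27/365 = $126.8630
Total = $2,136.9370

$2,136.94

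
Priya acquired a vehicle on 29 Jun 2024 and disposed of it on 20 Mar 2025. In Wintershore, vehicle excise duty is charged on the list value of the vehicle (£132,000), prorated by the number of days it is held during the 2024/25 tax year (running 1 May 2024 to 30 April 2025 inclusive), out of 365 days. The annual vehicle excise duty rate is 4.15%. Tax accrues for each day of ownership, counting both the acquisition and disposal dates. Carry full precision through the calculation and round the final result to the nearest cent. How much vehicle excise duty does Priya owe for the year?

£3,977.18

Days held (29 Jun 2024 – 20 Mar 2025): 265 out of 365
Tax = £132,000 × 4.15% × 265/365 = £3,977.1781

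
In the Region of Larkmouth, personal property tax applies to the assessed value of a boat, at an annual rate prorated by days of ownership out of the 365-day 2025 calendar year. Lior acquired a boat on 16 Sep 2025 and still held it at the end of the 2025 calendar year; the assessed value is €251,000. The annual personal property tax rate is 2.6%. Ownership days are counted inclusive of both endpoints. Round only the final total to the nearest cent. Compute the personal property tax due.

€1,913.10

Days held (16 Sep – 31 Dec 2025): 107 out of 365
Tax = €251,000 × 2.6% × 107/365 = €1,913.1014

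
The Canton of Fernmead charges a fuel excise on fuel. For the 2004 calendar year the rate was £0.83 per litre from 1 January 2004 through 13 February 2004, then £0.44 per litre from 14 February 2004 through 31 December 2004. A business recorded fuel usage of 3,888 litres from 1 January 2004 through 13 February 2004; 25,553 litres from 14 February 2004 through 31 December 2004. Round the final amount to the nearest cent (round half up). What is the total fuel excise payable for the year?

1 January – 13 February 2004: 3,888 litres at £0.83/litre → £3,227.04
14 February – 31 December 2004: 25,553 litres at £0.44/litre → £11,243.32

£14,470.36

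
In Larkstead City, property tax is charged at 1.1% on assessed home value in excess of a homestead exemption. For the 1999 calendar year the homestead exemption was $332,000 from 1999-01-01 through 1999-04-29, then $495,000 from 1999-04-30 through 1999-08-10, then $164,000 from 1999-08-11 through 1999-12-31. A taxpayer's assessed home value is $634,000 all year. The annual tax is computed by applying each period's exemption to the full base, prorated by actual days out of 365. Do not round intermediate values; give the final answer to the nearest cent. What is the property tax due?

$3,540.04

1999-01-01 to 1999-04-29: 119 days, exemption $332,000 → ($634,000 − $332,000) × 1.1% × 119/365 = $1,083.0630
1999-04-30 to 1999-08-10: 103 days, exemption $495,000 → ($634,000 − $495,000) × 1.1% × 103/365 = $431.4712
1999-08-11 to 1999-12-31: 143 days, exemption $164,000 → ($634,000 − $164,000) × 1.1% × 143/365 = $2,025.5068
Total = $3,540.0411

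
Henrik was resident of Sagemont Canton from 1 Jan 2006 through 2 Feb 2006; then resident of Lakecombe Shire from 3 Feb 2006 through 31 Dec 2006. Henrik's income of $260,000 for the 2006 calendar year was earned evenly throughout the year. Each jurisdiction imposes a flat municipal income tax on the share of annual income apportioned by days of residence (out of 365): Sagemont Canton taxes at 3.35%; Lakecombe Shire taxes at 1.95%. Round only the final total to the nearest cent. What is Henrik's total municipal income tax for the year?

$5,399.10

Sagemont Canton, 1 Jan – 2 Feb 2006: 33 days → $260,000 × 3.35% × 33/365 = $787.4795
Lakecombe Shire, 3 Feb – 31 Dec 2006: 332 days → $260,000 × 1.95% × 332/365 = $4,611.6164
Total = $5,399.0959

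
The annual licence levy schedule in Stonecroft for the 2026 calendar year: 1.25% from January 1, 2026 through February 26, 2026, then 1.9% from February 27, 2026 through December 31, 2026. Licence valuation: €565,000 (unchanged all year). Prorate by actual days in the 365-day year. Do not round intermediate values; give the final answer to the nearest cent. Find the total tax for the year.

January 1 – February 26, 2026: 57 days at 1.25% → €565,000 × 1.25% × 57/365 = €1,102.9110
February 27 – December 31, 2026: 308 days at 1.9% → €565,000 × 1.9% × 308/365 = €9,058.5753
Total = €10,161.4863

€10,161.49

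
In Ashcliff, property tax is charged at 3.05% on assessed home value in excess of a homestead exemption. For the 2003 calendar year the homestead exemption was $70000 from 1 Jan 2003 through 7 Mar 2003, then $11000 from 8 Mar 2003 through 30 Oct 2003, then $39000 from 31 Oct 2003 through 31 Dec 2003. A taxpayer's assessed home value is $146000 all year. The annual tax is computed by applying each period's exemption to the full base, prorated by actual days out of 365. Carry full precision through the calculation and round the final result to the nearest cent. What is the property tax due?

1 Jan – 7 Mar 2003: 66 days, exemption $70000 → ($146000 − $70000) × 3.05% × 66/365 = $419.1452
8 Mar – 30 Oct 2003: 237 days, exemption $11000 → ($146000 − $11000) × 3.05% × 237/365 = $2673.5548
31 Oct – 31 Dec 2003: 62 days, exemption $39000 → ($146000 − $39000) × 3.05% × 62/365 = $554.3479
Total = $3647.0479

$3647.05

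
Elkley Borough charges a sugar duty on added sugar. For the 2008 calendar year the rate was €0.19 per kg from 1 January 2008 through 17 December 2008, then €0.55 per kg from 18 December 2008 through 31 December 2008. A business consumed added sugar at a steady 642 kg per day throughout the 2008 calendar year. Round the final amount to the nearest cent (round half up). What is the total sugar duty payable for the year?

1 January – 17 December 2008: 352 days × 642 kg/day = 225,984 kg at €0.19/kg → €42,936.96
18 December – 31 December 2008: 14 days × 642 kg/day = 8,988 kg at €0.55/kg → €4,943.40

€47,880.36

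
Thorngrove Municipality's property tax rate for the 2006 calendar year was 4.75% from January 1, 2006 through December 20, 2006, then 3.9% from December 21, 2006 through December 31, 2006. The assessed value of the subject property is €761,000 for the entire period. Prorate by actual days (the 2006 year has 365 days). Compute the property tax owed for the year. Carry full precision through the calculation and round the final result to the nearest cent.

January 1 – December 20, 2006: 354 days at 4.75% → €761,000 × 4.75% × 354/365 = €35,058.1233
December 21 – December 31, 2006: 11 days at 3.9% → €761,000 × 3.9% × 11/365 = €894.4356
Total = €35,952.5589

€35,952.56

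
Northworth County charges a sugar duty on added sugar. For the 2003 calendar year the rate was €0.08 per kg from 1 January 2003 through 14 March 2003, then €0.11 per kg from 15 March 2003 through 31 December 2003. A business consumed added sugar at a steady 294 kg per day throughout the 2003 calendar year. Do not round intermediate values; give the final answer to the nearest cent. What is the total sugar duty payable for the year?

1 January – 14 March 2003: 73 days × 294 kg/day = 21,462 kg at €0.08/kg → €1716.96
15 March – 31 December 2003: 292 days × 294 kg/day = 85,848 kg at €0.11/kg → €9443.28

€11160.24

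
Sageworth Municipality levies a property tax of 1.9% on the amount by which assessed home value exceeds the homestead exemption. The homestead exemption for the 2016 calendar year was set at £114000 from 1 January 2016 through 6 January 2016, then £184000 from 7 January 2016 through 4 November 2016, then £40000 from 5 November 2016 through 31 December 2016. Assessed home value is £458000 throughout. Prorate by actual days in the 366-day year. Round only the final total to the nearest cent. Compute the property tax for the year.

1 January – 6 January 2016: 6 days, exemption £114000 → (£458000 − £114000) × 1.9% × 6/366 = £107.1475
7 January – 4 November 2016: 303 days, exemption £184000 → (£458000 − £184000) × 1.9% × 303/366 = £4309.8852
5 November – 31 December 2016: 57 days, exemption £40000 → (£458000 − £40000) × 1.9% × 57/366 = £1236.8689
Total = £5653.9016

£5653.90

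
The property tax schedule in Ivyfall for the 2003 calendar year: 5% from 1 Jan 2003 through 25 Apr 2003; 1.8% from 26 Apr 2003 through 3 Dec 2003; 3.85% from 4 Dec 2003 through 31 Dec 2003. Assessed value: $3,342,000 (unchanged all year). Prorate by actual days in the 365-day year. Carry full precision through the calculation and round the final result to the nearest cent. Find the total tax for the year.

1 Jan – 25 Apr 2003: 115 days at 5% → $3,342,000 × 5% × 115/365 = $52,647.9452
26 Apr – 3 Dec 2003: 222 days at 1.8% → $3,342,000 × 1.8% × 222/365 = $36,588.0329
4 Dec – 31 Dec 2003: 28 days at 3.85% → $3,342,000 × 3.85% × 28/365 = $9,870.3452
Total = $99,106.3233

$99,106.32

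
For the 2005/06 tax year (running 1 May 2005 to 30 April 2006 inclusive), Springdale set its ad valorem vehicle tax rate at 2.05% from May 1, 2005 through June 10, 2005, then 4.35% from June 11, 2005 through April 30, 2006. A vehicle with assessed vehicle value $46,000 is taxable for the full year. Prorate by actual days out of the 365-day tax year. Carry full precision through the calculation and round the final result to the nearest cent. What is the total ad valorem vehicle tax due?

May 1 – June 10, 2005: 41 days at 2.05% → $46,000 × 2.05% × 41/365 = $105.9260
June 11, 2005 – April 30, 2006: 324 days at 4.35% → $46,000 × 4.35% × 324/365 = $1,776.2301
Total = $1,882.1562

$1,882.16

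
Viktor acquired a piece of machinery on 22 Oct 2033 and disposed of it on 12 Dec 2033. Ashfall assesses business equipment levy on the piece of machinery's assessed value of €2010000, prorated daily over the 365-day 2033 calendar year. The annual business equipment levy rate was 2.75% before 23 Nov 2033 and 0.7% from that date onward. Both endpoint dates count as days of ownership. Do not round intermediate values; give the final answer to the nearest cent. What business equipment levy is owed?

22 Oct – 22 Nov 2033: 32 days at 2.75% → €2010000 × 2.75% × 32/365 = €4846.0274
23 Nov – 12 Dec 2033: 20 days at 0.7% → €2010000 × 0.7% × 20/365 = €770.9589
Total = €5616.9863

€5616.99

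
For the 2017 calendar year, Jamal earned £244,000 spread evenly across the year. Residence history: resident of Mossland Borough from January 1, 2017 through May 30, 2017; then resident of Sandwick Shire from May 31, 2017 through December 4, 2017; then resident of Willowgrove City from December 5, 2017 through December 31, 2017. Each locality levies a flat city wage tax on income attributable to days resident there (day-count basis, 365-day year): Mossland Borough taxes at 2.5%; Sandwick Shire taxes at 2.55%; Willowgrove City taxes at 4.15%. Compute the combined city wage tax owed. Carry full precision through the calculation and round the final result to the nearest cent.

£6,460.65

Mossland Borough, January 1 – May 30, 2017: 150 days → £244,000 × 2.5% × 150/365 = £2,506.8493
Sandwick Shire, May 31 – December 4, 2017: 188 days → £244,000 × 2.55% × 188/365 = £3,204.7562
Willowgrove City, December 5 – December 31, 2017: 27 days → £244,000 × 4.15% × 27/365 = £749.0466
Total = £6,460.6521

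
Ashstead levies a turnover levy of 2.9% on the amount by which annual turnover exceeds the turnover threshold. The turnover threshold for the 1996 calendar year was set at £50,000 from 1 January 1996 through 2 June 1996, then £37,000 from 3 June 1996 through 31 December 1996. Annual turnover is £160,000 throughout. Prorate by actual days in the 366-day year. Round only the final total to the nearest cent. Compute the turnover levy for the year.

1 January – 2 June 1996: 154 days, exemption £50,000 → (£160,000 − £50,000) × 2.9% × 154/366 = £1,342.2404
3 June – 31 December 1996: 212 days, exemption £37,000 → (£160,000 − £37,000) × 2.9% × 212/366 = £2,066.1311
Total = £3,408.3716

£3,408.37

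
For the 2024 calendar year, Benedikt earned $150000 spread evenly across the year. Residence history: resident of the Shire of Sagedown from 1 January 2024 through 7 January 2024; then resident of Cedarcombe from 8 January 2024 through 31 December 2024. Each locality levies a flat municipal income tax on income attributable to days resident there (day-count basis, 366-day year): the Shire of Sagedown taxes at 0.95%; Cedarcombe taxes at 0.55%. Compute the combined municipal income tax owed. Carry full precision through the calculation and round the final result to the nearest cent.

The Shire of Sagedown, 1 January – 7 January 2024: 7 days → $150000 × 0.95% × 7/366 = $27.2541
Cedarcombe, 8 January – 31 December 2024: 359 days → $150000 × 0.55% × 359/366 = $809.2213
Total = $836.4754

$836.48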